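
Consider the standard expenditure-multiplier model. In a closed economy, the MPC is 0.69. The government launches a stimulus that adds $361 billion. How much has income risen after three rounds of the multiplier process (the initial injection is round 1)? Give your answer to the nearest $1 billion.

Round 1 adds ΔG = $361 billion; each later round is MPC = 0.69 times the previous.
After 3 rounds: 361 + 249.09 + 171.8721 = ΔG·(1 − c^3)/(1 − c) = 361 × (1 − 0.328509)/0.31 ≈ $782 billion.

$782 billion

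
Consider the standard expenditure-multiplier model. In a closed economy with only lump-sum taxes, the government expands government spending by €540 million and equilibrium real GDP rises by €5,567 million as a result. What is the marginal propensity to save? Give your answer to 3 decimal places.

0.097

Implied spending multiplier k = ΔY/ΔG = 5,567/540 ≈ 10.3093.
Since k = 1/(1 − MPC), MPC = 1 − 1/k = 1 − ΔG/ΔY = 1 − 540/5,567 ≈ 0.903.
MPS = 1 − MPC = 0.097.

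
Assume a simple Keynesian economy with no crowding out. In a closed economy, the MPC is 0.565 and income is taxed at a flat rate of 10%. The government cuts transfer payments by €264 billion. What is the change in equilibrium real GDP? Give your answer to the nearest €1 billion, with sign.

The transfer change shifts disposable income by −€264 billion, so first-round consumption changes by c·ΔTR = 0.565 × (−€264 billion) = −€149.16 billion.
Expenditure multiplier = 1/(1 − c(1−t)) = 1/(1 − 0.565×0.9) = 1/0.4915 ≈ 2.035.
The transfer multiplier is c × k ≈ 1.15, so ΔY = k × (c·ΔTR) = (−€149.16 billion) / 0.4915 ≈ −€303 billion.

−€303 billion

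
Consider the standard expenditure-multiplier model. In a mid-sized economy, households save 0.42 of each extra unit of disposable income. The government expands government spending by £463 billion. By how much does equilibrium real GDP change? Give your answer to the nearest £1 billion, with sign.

+£1,102 billion

MPC = 1 − MPS = 1 − 0.42 = 0.58.
Government-spending multiplier = 1/(1 − MPC) = 1/(1 − 0.58) = 1/0.42 ≈ 2.381.
ΔY = k × ΔG = (+£463 billion) / 0.42 ≈ +£1,102 billion.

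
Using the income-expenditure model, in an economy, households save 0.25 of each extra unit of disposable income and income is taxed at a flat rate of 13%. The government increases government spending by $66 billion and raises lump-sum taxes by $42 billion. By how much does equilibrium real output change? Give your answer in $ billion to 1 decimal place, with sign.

MPC = 1 − MPS = 1 − 0.25 = 0.75.
Expenditure multiplier = 1/(1 − c(1−t)) = 1/(1 − 0.75×0.87) = 1/0.3475 ≈ 2.878.
ΔG contributes k·ΔG = (+$66 billion) / 0.3475 ≈ +$189.9 billion.
ΔT of +$42 billion changes first-round spending by −c·ΔT = −$31.5 billion, contributing k·(−c·ΔT) = (−$31.5 billion) / 0.3475 ≈ −$90.6 billion.
Net ΔY = k(ΔG − c·ΔT) = (+$34.5 billion) / 0.3475 ≈ +$99.3 billion.

+$99.3 billion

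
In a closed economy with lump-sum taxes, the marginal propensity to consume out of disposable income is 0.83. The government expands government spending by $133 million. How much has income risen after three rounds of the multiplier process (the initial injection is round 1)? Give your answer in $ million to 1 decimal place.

Round 1 adds ΔG = $133 million; each later round is MPC = 0.83 times the previous.
After 3 rounds: 133 + 110.39 + 91.6237 = ΔG·(1 − c^3)/(1 − c) = 133 × (1 − 0.571787)/0.17 ≈ $335 million.

$335.0 million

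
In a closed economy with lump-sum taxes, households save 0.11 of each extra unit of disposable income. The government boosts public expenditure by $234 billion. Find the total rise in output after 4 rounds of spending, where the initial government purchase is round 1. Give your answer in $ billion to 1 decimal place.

$792.6 billion

MPC = 1 − MPS = 1 − 0.11 = 0.89.
Round 1 adds ΔG = $234 billion; each later round is MPC = 0.89 times the previous.
After 4 rounds: 234 + 208.26 + 185.3514 + 164.962746 = ΔG·(1 − c^4)/(1 − c) = 234 × (1 − 0.62742241)/0.11 ≈ $792.6 billion.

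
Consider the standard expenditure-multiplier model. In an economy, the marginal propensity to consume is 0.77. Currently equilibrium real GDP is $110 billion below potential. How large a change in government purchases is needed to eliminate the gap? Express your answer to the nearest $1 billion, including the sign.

+$25 billion

Spending multiplier = 1/(1 − MPC) = 1/(1 − 0.77) = 1/0.23 ≈ 4.348.
Need ΔY = +$110 billion, so ΔG = ΔY/k = (+$110 billion) × 0.23 ≈ +$25 billion.
The government should increase government purchases by $25 billion.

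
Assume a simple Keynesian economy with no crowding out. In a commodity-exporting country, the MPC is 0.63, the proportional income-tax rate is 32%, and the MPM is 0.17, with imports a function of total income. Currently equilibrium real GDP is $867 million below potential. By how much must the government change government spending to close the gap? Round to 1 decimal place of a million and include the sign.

Spending multiplier = 1/(1 − c(1−t) + m) = 1/(1 − 0.63×0.68 + 0.17) = 1/0.7416 ≈ 1.348.
Need ΔY = +$867 million, so ΔG = ΔY/k = (+$867 million) × 0.7416 ≈ +$643 million.
The government should increase government spending by $643 million.

+$643.0 million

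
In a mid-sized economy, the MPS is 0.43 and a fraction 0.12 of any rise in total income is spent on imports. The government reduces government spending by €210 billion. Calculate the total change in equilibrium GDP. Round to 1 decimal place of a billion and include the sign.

MPC = 1 − MPS = 1 − 0.43 = 0.57.
Government-spending multiplier = 1/(1 − c + m) = 1/(1 − 0.57 + 0.12) = 1/0.55 ≈ 1.818.
ΔY = k × ΔG = (−€210 billion) / 0.55 ≈ −€381.8 billion.

−€381.8 billion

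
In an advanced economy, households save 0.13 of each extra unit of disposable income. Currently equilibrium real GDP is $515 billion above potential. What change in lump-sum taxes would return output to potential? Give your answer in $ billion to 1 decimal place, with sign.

MPC = 1 − MPS = 1 − 0.13 = 0.87.
Spending multiplier = 1/(1 − MPC) = 1/(1 − 0.87) = 1/0.13 ≈ 7.692.
Tax multiplier = −c·k = −0.87/0.13 ≈ −6.692. Need ΔY = −$515 billion, so ΔT = ΔY/(−c·k) = −(−$515 billion) × 0.13 / 0.87 ≈ +$77 billion.
The government should raise lump-sum taxes by $77 billion.

+$77.0 billion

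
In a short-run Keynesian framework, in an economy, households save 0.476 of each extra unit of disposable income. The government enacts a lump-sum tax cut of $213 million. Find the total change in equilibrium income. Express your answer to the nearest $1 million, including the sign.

+$234 million

MPC = 1 − MPS = 1 − 0.476 = 0.524.
A lump-sum tax change of −$213 million shifts disposable income by +$213 million; first-round consumption changes by −c × ΔT = −0.524 × (−$213 million) = +$111.612 million.
Expenditure multiplier = 1/(1 − MPC) = 1/(1 − 0.524) = 1/0.476 ≈ 2.101.
The tax multiplier is −c × k ≈ −1.101, so ΔY = k × (−c·ΔT) = (+$111.612 million) / 0.476 ≈ +$234 million.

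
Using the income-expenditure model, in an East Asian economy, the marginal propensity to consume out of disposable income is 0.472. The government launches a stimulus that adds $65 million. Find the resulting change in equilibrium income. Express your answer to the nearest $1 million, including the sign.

Expenditure multiplier = 1/(1 − MPC) = 1/(1 − 0.472) = 1/0.528 ≈ 1.894.
ΔY = k × ΔG = (+$65 million) / 0.528 ≈ +$123 million.

+$123 million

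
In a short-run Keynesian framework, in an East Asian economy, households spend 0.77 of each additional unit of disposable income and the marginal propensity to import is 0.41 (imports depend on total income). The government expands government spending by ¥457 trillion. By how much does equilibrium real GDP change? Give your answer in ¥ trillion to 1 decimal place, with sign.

Government-spending multiplier = 1/(1 − c + m) = 1/(1 − 0.77 + 0.41) = 1/0.64 ≈ 1.563.
ΔY = k × ΔG = (+¥457 trillion) / 0.64 ≈ +¥714.1 trillion.

+¥714.1 trillion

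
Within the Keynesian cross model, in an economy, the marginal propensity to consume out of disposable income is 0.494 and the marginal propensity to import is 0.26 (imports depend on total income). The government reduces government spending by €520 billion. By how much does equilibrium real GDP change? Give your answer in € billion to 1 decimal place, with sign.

−€678.9 billion

Expenditure multiplier = 1/(1 − c + m) = 1/(1 − 0.494 + 0.26) = 1/0.766 ≈ 1.305.
ΔY = k × ΔG = (−€520 billion) / 0.766 ≈ −€678.9 billion.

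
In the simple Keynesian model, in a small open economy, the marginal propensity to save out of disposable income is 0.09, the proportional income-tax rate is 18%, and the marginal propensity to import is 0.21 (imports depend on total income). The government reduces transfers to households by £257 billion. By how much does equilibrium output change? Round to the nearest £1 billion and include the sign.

−£504 billion

MPC = 1 − MPS = 1 − 0.09 = 0.91.
The transfer change shifts disposable income by −£257 billion, so first-round consumption changes by c·ΔTR = 0.91 × (−£257 billion) = −£233.87 billion.
Expenditure multiplier = 1/(1 − c(1−t) + m) = 1/(1 − 0.91×0.82 + 0.21) = 1/0.4638 ≈ 2.156.
The transfer multiplier is c × k ≈ 1.962, so ΔY = k × (c·ΔTR) = (−£233.87 billion) / 0.4638 ≈ −£504 billion.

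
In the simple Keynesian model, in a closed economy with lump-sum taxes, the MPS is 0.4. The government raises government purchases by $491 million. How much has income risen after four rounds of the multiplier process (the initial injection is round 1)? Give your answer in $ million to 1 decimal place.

MPC = 1 − MPS = 1 − 0.4 = 0.6.
Round 1 adds ΔG = $491 million; each later round is MPC = 0.6 times the previous.
After 4 rounds: 491 + 294.6 + 176.76 + 106.056 = ΔG·(1 − c^4)/(1 − c) = 491 × (1 − 0.1296)/0.4 ≈ $1,068.4 million.

$1,068.4 million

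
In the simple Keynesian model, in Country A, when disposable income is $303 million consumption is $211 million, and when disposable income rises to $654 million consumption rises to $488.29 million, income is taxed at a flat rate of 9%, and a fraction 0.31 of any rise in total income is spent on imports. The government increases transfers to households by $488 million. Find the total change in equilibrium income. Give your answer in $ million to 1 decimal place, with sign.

+$652.2 million

MPC = ΔC/ΔYd = (488.29 − 211)/(654 − 303) = 277.29/351 = 0.79.
The transfer change shifts disposable income by +$488 million, so first-round consumption changes by c·ΔTR = 0.79 × (+$488 million) = +$385.52 million.
Expenditure multiplier = 1/(1 − c(1−t) + m) = 1/(1 − 0.79×0.91 + 0.31) = 1/0.5911 ≈ 1.692.
The transfer multiplier is c × k ≈ 1.336, so ΔY = k × (c·ΔTR) = (+$385.52 million) / 0.5911 ≈ +$652.2 million.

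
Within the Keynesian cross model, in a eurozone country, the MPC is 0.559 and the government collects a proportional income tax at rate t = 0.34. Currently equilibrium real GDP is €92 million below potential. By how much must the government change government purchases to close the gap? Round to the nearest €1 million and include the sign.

Spending multiplier = 1/(1 − c(1−t)) = 1/(1 − 0.559×0.66) = 1/0.63106 ≈ 1.585.
Need ΔY = +€92 million, so ΔG = ΔY/k = (+€92 million) × 0.63106 ≈ +€58 million.
The government should increase government purchases by €58 million.

+€58 million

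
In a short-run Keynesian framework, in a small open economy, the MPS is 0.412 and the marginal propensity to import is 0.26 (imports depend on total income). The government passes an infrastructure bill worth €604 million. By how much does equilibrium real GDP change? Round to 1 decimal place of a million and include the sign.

+€898.8 million

MPC = 1 − MPS = 1 − 0.412 = 0.588.
Government-spending multiplier = 1/(1 − c + m) = 1/(1 − 0.588 + 0.26) = 1/0.672 ≈ 1.488.
ΔY = k × ΔG = (+€604 million) / 0.672 ≈ +€898.8 million.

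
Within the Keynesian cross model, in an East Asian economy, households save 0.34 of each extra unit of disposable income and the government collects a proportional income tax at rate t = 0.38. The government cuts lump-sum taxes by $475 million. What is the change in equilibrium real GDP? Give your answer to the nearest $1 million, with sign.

+$531 million

MPC = 1 − MPS = 1 − 0.34 = 0.66.
A lump-sum tax change of −$475 million shifts disposable income by +$475 million; first-round consumption changes by −c × ΔT = −0.66 × (−$475 million) = +$313.5 million.
Expenditure multiplier = 1/(1 − c(1−t)) = 1/(1 − 0.66×0.62) = 1/0.5908 ≈ 1.693.
The tax multiplier is −c × k ≈ −1.117, so ΔY = k × (−c·ΔT) = (+$313.5 million) / 0.5908 ≈ +$531 million.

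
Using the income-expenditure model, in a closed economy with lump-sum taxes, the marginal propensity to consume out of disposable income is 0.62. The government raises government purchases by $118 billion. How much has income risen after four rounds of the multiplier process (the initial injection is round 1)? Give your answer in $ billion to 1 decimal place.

$264.6 billion

Round 1 adds ΔG = $118 billion; each later round is MPC = 0.62 times the previous.
After 4 rounds: 118 + 73.16 + 45.3592 + 28.122704 = ΔG·(1 − c^4)/(1 − c) = 118 × (1 − 0.14776336)/0.38 ≈ $264.6 billion.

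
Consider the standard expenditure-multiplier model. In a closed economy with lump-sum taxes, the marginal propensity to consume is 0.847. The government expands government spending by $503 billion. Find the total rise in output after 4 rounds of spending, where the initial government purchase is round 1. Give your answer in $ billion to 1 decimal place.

Round 1 adds ΔG = $503 billion; each later round is MPC = 0.847 times the previous.
After 4 rounds: 503 + 426.041 + 360.856727 + 305.645647769 = ΔG·(1 − c^4)/(1 − c) = 503 × (1 − 0.514675673281)/0.153 ≈ $1,595.5 billion.

$1,595.5 billion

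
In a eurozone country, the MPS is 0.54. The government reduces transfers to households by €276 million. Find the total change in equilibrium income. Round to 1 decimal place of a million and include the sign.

MPC = 1 − MPS = 1 − 0.54 = 0.46.
The transfer change shifts disposable income by −€276 million, so first-round consumption changes by c·ΔTR = 0.46 × (−€276 million) = −€126.96 million.
Expenditure multiplier = 1/(1 − MPC) = 1/(1 − 0.46) = 1/0.54 ≈ 1.852.
The transfer multiplier is c × k ≈ 0.852, so ΔY = k × (c·ΔTR) = (−€126.96 million) / 0.54 ≈ −€235.1 million.

−€235.1 million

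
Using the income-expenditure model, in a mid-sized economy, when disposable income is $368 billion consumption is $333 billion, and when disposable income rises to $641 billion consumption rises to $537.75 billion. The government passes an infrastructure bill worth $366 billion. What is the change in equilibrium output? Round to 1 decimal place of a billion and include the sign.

+$1,464.0 billion

MPC = ΔC/ΔYd = (537.75 − 333)/(641 − 368) = 204.75/273 = 0.75.
Government-spending multiplier = 1/(1 − MPC) = 1/(1 − 0.75) = 1/0.25 = 4.
ΔY = k × ΔG = (+$366 billion) / 0.25 = +$1,464 billion.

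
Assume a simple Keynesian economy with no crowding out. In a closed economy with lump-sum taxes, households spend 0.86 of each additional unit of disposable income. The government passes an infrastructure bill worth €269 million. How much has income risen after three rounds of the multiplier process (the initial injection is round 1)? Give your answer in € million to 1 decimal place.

€699.3 million

Round 1 adds ΔG = €269 million; each later round is MPC = 0.86 times the previous.
After 3 rounds: 269 + 231.34 + 198.9524 = ΔG·(1 − c^3)/(1 − c) = 269 × (1 − 0.636056)/0.14 ≈ €699.3 million.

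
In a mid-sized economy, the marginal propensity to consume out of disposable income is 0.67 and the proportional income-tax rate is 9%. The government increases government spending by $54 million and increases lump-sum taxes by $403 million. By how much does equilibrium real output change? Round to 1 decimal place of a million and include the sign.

Expenditure multiplier = 1/(1 − c(1−t)) = 1/(1 − 0.67×0.91) = 1/0.3903 ≈ 2.562.
ΔG contributes k·ΔG = (+$54 million) / 0.3903 ≈ +$138.4 million.
ΔT of +$403 million changes first-round spending by −c·ΔT = −$270.01 million, contributing k·(−c·ΔT) = (−$270.01 million) / 0.3903 ≈ −$691.8 million.
Net ΔY = k(ΔG − c·ΔT) = (−$216.01 million) / 0.3903 ≈ −$553.4 million.

−$553.4 million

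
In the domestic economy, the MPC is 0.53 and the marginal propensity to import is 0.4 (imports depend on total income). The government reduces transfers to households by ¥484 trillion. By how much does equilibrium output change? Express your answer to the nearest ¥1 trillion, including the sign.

The transfer change shifts disposable income by −¥484 trillion, so first-round consumption changes by c·ΔTR = 0.53 × (−¥484 trillion) = −¥256.52 trillion.
Expenditure multiplier = 1/(1 − c + m) = 1/(1 − 0.53 + 0.4) = 1/0.87 ≈ 1.149.
The transfer multiplier is c × k ≈ 0.609, so ΔY = k × (c·ΔTR) = (−¥256.52 trillion) / 0.87 ≈ −¥295 trillion.

−¥295 trillion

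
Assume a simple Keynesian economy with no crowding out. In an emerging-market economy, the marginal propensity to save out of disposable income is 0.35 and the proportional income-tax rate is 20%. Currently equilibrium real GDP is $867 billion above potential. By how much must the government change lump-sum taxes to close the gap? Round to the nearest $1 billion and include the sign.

MPC = 1 − MPS = 1 − 0.35 = 0.65.
Spending multiplier = 1/(1 − c(1−t)) = 1/(1 − 0.65×0.8) = 1/0.48 ≈ 2.083.
Tax multiplier = −c·k = −0.65/0.48 ≈ −1.354. Need ΔY = −$867 billion, so ΔT = ΔY/(−c·k) = −(−$867 billion) × 0.48 / 0.65 ≈ +$640 billion.
The government should raise lump-sum taxes by $640 billion.

+$640 billion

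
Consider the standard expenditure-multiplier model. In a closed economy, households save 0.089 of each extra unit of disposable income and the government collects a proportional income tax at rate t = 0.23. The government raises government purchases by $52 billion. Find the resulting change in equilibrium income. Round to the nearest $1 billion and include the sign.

MPC = 1 − MPS = 1 − 0.089 = 0.911.
Expenditure multiplier = 1/(1 − c(1−t)) = 1/(1 − 0.911×0.77) = 1/0.29853 ≈ 3.35.
ΔY = k × ΔG = (+$52 billion) / 0.29853 ≈ +$174 billion.

+$174 billion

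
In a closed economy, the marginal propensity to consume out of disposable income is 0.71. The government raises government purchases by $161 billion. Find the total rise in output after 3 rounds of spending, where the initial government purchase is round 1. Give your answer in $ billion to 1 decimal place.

$356.5 billion

Round 1 adds ΔG = $161 billion; each later round is MPC = 0.71 times the previous.
After 3 rounds: 161 + 114.31 + 81.1601 = ΔG·(1 − c^3)/(1 − c) = 161 × (1 − 0.357911)/0.29 ≈ $356.5 billion.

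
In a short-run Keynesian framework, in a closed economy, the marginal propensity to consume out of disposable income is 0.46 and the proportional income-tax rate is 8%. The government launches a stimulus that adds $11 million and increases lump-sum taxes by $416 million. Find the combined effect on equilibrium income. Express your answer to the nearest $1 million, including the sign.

Expenditure multiplier = 1/(1 − c(1−t)) = 1/(1 − 0.46×0.92) = 1/0.5768 ≈ 1.734.
ΔG contributes k·ΔG = (+$11 million) / 0.5768 ≈ +$19.1 million.
ΔT of +$416 million changes first-round spending by −c·ΔT = −$191.36 million, contributing k·(−c·ΔT) = (−$191.36 million) / 0.5768 ≈ −$331.8 million.
Net ΔY = k(ΔG − c·ΔT) = (−$180.36 million) / 0.5768 ≈ −$313 million.

−$313 million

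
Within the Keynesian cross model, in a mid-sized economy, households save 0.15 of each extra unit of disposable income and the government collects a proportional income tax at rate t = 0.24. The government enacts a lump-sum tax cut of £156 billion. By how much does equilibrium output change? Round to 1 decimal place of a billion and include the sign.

+£374.6 billion

MPC = 1 − MPS = 1 − 0.15 = 0.85.
A lump-sum tax change of −£156 billion shifts disposable income by +£156 billion; first-round consumption changes by −c × ΔT = −0.85 × (−£156 billion) = +£132.6 billion.
Expenditure multiplier = 1/(1 − c(1−t)) = 1/(1 − 0.85×0.76) = 1/0.354 ≈ 2.825.
The tax multiplier is −c × k ≈ −2.401, so ΔY = k × (−c·ΔT) = (+£132.6 billion) / 0.354 ≈ +£374.6 billion.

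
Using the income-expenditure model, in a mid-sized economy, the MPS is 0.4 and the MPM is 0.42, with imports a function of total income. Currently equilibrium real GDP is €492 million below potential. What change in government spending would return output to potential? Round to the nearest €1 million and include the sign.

+€403 million

MPC = 1 − MPS = 1 − 0.4 = 0.6.
Spending multiplier = 1/(1 − c + m) = 1/(1 − 0.6 + 0.42) = 1/0.82 ≈ 1.22.
Need ΔY = +€492 million, so ΔG = ΔY/k = (+€492 million) × 0.82 ≈ +€403 million.
The government should increase government spending by €403 million.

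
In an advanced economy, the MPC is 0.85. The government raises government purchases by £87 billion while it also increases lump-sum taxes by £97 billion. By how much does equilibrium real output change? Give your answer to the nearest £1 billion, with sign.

Expenditure multiplier = 1/(1 − MPC) = 1/(1 − 0.85) = 1/0.15 ≈ 6.667.
ΔG contributes k·ΔG = (+£87 billion) / 0.15 = +£580 billion.
ΔT of +£97 billion changes first-round spending by −c·ΔT = −£82.45 billion, contributing k·(−c·ΔT) = (−£82.45 billion) / 0.15 ≈ −£549.7 billion.
Net ΔY = k(ΔG − c·ΔT) = (+£4.55 billion) / 0.15 ≈ +£30 billion.

+£30 billion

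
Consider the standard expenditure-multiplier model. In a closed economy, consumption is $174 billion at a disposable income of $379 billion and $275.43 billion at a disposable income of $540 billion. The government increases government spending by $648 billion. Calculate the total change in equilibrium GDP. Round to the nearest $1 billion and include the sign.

MPC = ΔC/ΔYd = (275.43 − 174)/(540 − 379) = 101.43/161 = 0.63.
Expenditure multiplier = 1/(1 − MPC) = 1/(1 − 0.63) = 1/0.37 ≈ 2.703.
ΔY = k × ΔG = (+$648 billion) / 0.37 ≈ +$1,751 billion.

+$1,751 billion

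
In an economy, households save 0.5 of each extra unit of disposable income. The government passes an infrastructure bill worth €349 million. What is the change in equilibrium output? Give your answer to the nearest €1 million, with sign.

+€698 million

MPC = 1 − MPS = 1 − 0.5 = 0.5.
Expenditure multiplier = 1/(1 − MPC) = 1/(1 − 0.5) = 1/0.5 = 2.
ΔY = k × ΔG = (+€349 million) / 0.5 = +€698 million.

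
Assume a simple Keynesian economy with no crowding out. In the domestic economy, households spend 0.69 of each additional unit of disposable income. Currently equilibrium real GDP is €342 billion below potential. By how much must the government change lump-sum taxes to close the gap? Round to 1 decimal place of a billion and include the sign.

−€153.7 billion

Spending multiplier = 1/(1 − MPC) = 1/(1 − 0.69) = 1/0.31 ≈ 3.226.
Tax multiplier = −c·k = −0.69/0.31 ≈ −2.226. Need ΔY = +€342 billion, so ΔT = ΔY/(−c·k) = −(+€342 billion) × 0.31 / 0.69 ≈ −€153.7 billion.
The government should cut lump-sum taxes by €153.7 billion.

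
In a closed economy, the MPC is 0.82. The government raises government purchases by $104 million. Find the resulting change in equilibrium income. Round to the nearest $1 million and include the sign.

+$578 million

Spending multiplier = 1/(1 − MPC) = 1/(1 − 0.82) = 1/0.18 ≈ 5.556.
ΔY = k × ΔG = (+$104 million) / 0.18 ≈ +$578 million.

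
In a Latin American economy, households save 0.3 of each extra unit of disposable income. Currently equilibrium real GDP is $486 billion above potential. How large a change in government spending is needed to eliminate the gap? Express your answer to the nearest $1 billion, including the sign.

MPC = 1 − MPS = 1 − 0.3 = 0.7.
Spending multiplier = 1/(1 − MPC) = 1/(1 − 0.7) = 1/0.3 ≈ 3.333.
Need ΔY = −$486 billion, so ΔG = ΔY/k = (−$486 billion) × 0.3 ≈ −$146 billion.
The government should cut government spending by $146 billion.

−$146 billion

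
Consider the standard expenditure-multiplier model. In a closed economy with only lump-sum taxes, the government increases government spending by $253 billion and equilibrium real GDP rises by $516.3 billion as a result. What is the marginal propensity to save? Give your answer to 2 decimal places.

0.49

Implied spending multiplier k = ΔY/ΔG = 516.3/253 ≈ 2.0407.
Since k = 1/(1 − MPC), MPC = 1 − 1/k = 1 − ΔG/ΔY = 1 − 253/516.3 ≈ 0.51.
MPS = 1 − MPC = 0.49.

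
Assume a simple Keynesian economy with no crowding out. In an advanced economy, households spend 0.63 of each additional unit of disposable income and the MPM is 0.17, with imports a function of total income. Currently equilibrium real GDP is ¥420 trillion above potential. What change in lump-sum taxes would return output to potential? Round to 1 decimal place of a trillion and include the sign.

+¥360.0 trillion

Spending multiplier = 1/(1 − c + m) = 1/(1 − 0.63 + 0.17) = 1/0.54 ≈ 1.852.
Tax multiplier = −c·k = −0.63/0.54 ≈ −1.167. Need ΔY = −¥420 trillion, so ΔT = ΔY/(−c·k) = −(−¥420 trillion) × 0.54 / 0.63 = +¥360 trillion.
The government should raise lump-sum taxes by ¥360 trillion.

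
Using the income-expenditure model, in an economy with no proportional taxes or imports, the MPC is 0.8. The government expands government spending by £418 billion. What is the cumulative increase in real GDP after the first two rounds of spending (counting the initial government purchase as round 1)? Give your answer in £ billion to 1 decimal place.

£752.4 billion

Round 1 adds ΔG = £418 billion; each later round is MPC = 0.8 times the previous.
After 2 rounds: 418 + 334.4 = ΔG·(1 − c^2)/(1 − c) = 418 × (1 − 0.64)/0.2 = £752.4 billion.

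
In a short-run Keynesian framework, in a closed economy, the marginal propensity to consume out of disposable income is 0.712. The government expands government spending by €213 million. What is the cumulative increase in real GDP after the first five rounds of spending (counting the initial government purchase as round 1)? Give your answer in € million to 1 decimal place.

€604.3 million

Round 1 adds ΔG = €213 million; each later round is MPC = 0.712 times the previous.
After 5 rounds: 213 + 151.656 + 107.979072 + 76.881099264 + 54.739342675968 = ΔG·(1 − c^5)/(1 − c) = 213 × (1 − 0.182978460024832)/0.288 ≈ €604.3 million.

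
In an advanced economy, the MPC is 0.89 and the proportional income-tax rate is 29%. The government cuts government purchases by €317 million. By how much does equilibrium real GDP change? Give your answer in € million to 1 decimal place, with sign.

−€861.2 million

Expenditure multiplier = 1/(1 − c(1−t)) = 1/(1 − 0.89×0.71) = 1/0.3681 ≈ 2.717.
ΔY = k × ΔG = (−€317 million) / 0.3681 ≈ −€861.2 million.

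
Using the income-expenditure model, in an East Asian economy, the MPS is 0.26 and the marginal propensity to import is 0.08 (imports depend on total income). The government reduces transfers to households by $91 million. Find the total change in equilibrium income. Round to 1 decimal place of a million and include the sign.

−$198.1 million

MPC = 1 − MPS = 1 − 0.26 = 0.74.
The transfer change shifts disposable income by −$91 million, so first-round consumption changes by c·ΔTR = 0.74 × (−$91 million) = −$67.34 million.
Expenditure multiplier = 1/(1 − c + m) = 1/(1 − 0.74 + 0.08) = 1/0.34 ≈ 2.941.
The transfer multiplier is c × k ≈ 2.176, so ΔY = k × (c·ΔTR) = (−$67.34 million) / 0.34 ≈ −$198.1 million.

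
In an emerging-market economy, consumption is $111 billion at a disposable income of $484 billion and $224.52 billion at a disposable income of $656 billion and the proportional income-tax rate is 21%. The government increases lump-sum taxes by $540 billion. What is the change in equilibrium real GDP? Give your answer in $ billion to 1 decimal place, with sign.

−$744.7 billion

MPC = ΔC/ΔYd = (224.52 − 111)/(656 − 484) = 113.52/172 = 0.66.
A lump-sum tax change of +$540 billion shifts disposable income by −$540 billion; first-round consumption changes by −c × ΔT = −0.66 × (+$540 billion) = −$356.4 billion.
Expenditure multiplier = 1/(1 − c(1−t)) = 1/(1 − 0.66×0.79) = 1/0.4786 ≈ 2.089.
The tax multiplier is −c × k ≈ −1.379, so ΔY = k × (−c·ΔT) = (−$356.4 billion) / 0.4786 ≈ −$744.7 billion.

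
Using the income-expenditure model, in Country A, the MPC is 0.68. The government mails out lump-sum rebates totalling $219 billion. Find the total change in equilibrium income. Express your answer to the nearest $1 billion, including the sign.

+$465 billion

A lump-sum tax change of −$219 billion shifts disposable income by +$219 billion; first-round consumption changes by −c × ΔT = −0.68 × (−$219 billion) = +$148.92 billion.
Expenditure multiplier = 1/(1 − MPC) = 1/(1 − 0.68) = 1/0.32 = 3.125.
The tax multiplier is −c × k = −2.125, so ΔY = k × (−c·ΔT) = (+$148.92 billion) / 0.32 ≈ +$465 billion.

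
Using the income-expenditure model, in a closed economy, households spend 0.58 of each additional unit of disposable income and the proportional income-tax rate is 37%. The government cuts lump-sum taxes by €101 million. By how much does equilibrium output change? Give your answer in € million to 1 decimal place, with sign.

+€92.3 million

A lump-sum tax change of −€101 million shifts disposable income by +€101 million; first-round consumption changes by −c × ΔT = −0.58 × (−€101 million) = +€58.58 million.
Expenditure multiplier = 1/(1 − c(1−t)) = 1/(1 − 0.58×0.63) = 1/0.6346 ≈ 1.576.
The tax multiplier is −c × k ≈ −0.914, so ΔY = k × (−c·ΔT) = (+€58.58 million) / 0.6346 ≈ +€92.3 million.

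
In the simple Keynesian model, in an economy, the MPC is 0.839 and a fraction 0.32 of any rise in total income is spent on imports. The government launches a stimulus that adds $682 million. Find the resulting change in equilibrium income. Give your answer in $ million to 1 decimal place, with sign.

+$1,417.9 million

Expenditure multiplier = 1/(1 − c + m) = 1/(1 − 0.839 + 0.32) = 1/0.481 ≈ 2.079.
ΔY = k × ΔG = (+$682 million) / 0.481 ≈ +$1,417.9 million.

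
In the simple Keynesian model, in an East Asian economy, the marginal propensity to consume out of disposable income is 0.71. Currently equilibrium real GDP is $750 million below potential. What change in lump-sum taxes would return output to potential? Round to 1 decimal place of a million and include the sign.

−$306.3 million

Spending multiplier = 1/(1 − MPC) = 1/(1 − 0.71) = 1/0.29 ≈ 3.448.
Tax multiplier = −c·k = −0.71/0.29 ≈ −2.448. Need ΔY = +$750 million, so ΔT = ΔY/(−c·k) = −(+$750 million) × 0.29 / 0.71 ≈ −$306.3 million.
The government should cut lump-sum taxes by $306.3 million.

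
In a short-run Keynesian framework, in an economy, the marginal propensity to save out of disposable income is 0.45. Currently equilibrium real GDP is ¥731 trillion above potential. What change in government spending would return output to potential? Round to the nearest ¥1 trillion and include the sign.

MPC = 1 − MPS = 1 − 0.45 = 0.55.
Spending multiplier = 1/(1 − MPC) = 1/(1 − 0.55) = 1/0.45 ≈ 2.222.
Need ΔY = −¥731 trillion, so ΔG = ΔY/k = (−¥731 trillion) × 0.45 ≈ −¥329 trillion.
The government should cut government spending by ¥329 trillion.

−¥329 trillion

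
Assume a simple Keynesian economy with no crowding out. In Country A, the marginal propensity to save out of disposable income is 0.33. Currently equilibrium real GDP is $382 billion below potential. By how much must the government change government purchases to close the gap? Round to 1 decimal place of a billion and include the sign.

MPC = 1 − MPS = 1 − 0.33 = 0.67.
Spending multiplier = 1/(1 − MPC) = 1/(1 − 0.67) = 1/0.33 ≈ 3.03.
Need ΔY = +$382 billion, so ΔG = ΔY/k = (+$382 billion) × 0.33 ≈ +$126.1 billion.
The government should increase government purchases by $126.1 billion.

+$126.1 billion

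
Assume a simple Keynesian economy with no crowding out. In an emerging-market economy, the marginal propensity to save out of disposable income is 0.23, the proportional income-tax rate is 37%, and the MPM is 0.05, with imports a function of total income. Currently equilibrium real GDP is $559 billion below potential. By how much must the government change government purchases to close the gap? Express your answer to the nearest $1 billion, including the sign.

MPC = 1 − MPS = 1 − 0.23 = 0.77.
Spending multiplier = 1/(1 − c(1−t) + m) = 1/(1 − 0.77×0.63 + 0.05) = 1/0.5649 ≈ 1.77.
Need ΔY = +$559 billion, so ΔG = ΔY/k = (+$559 billion) × 0.5649 ≈ +$316 billion.
The government should increase government purchases by $316 billion.

+$316 billion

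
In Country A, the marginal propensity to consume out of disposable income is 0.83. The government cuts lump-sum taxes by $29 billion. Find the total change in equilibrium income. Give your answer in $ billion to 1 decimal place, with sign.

+$141.6 billion

A lump-sum tax change of −$29 billion shifts disposable income by +$29 billion; first-round consumption changes by −c × ΔT = −0.83 × (−$29 billion) = +$24.07 billion.
Expenditure multiplier = 1/(1 − MPC) = 1/(1 − 0.83) = 1/0.17 ≈ 5.882.
The tax multiplier is −c × k ≈ −4.882, so ΔY = k × (−c·ΔT) = (+$24.07 billion) / 0.17 ≈ +$141.6 billion.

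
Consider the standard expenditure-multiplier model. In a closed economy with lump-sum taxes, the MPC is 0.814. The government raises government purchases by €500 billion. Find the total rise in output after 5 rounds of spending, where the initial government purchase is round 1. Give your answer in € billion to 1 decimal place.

€1,727.5 billion

Round 1 adds ΔG = €500 billion; each later round is MPC = 0.814 times the previous.
After 5 rounds: 500 + 407 + 331.298 + 269.676572 + 219.516729608 = ΔG·(1 − c^5)/(1 − c) = 500 × (1 − 0.357373235801824)/0.186 ≈ €1,727.5 billion.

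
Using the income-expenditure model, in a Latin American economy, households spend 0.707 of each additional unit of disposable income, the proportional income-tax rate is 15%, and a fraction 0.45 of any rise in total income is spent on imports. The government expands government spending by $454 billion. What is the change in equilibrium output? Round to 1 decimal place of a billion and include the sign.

Expenditure multiplier = 1/(1 − c(1−t) + m) = 1/(1 − 0.707×0.85 + 0.45) = 1/0.84905 ≈ 1.178.
ΔY = k × ΔG = (+$454 billion) / 0.84905 ≈ +$534.7 billion.

+$534.7 billion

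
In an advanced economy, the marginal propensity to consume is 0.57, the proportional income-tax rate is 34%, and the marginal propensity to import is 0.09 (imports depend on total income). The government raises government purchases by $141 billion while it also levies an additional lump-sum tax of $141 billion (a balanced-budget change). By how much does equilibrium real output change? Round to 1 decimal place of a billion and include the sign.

+$84.9 billion

Expenditure multiplier = 1/(1 − c(1−t) + m) = 1/(1 − 0.57×0.66 + 0.09) = 1/0.7138 ≈ 1.401.
ΔG contributes k·ΔG = (+$141 billion) / 0.7138 ≈ +$197.5 billion.
ΔT of +$141 billion changes first-round spending by −c·ΔT = −$80.37 billion, contributing k·(−c·ΔT) = (−$80.37 billion) / 0.7138 ≈ −$112.6 billion.
Net ΔY = k(ΔG − c·ΔT) = (+$60.63 billion) / 0.7138 ≈ +$84.9 billion.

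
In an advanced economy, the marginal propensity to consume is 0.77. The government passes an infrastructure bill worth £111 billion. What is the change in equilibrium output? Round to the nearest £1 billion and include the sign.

+£483 billion

Expenditure multiplier = 1/(1 − MPC) = 1/(1 − 0.77) = 1/0.23 ≈ 4.348.
ΔY = k × ΔG = (+£111 billion) / 0.23 ≈ +£483 billion.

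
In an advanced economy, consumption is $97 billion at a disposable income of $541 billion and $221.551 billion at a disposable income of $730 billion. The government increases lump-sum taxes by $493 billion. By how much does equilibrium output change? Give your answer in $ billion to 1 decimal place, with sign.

MPC = ΔC/ΔYd = (221.551 − 97)/(730 − 541) = 124.551/189 = 0.659.
A lump-sum tax change of +$493 billion shifts disposable income by −$493 billion; first-round consumption changes by −c × ΔT = −0.659 × (+$493 billion) = −$324.887 billion.
Expenditure multiplier = 1/(1 − MPC) = 1/(1 − 0.659) = 1/0.341 ≈ 2.933.
The tax multiplier is −c × k ≈ −1.933, so ΔY = k × (−c·ΔT) = (−$324.887 billion) / 0.341 ≈ −$952.7 billion.

−$952.7 billion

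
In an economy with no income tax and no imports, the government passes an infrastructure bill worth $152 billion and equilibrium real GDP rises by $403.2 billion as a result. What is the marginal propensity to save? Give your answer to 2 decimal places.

Implied spending multiplier k = ΔY/ΔG = 403.2/152 ≈ 2.6526.
Since k = 1/(1 − MPC), MPC = 1 − 1/k = 1 − ΔG/ΔY = 1 − 152/403.2 ≈ 0.62.
MPS = 1 − MPC = 0.38.

0.38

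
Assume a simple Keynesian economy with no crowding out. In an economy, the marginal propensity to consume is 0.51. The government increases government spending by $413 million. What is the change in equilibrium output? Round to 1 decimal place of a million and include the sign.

+$842.9 million

Expenditure multiplier = 1/(1 − MPC) = 1/(1 − 0.51) = 1/0.49 ≈ 2.041.
ΔY = k × ΔG = (+$413 million) / 0.49 ≈ +$842.9 million.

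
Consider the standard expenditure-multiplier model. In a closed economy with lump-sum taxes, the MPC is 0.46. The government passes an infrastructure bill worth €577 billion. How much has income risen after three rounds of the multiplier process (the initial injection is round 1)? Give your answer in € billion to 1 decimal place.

Round 1 adds ΔG = €577 billion; each later round is MPC = 0.46 times the previous.
After 3 rounds: 577 + 265.42 + 122.0932 = ΔG·(1 − c^3)/(1 − c) = 577 × (1 − 0.097336)/0.54 ≈ €964.5 billion.

€964.5 billion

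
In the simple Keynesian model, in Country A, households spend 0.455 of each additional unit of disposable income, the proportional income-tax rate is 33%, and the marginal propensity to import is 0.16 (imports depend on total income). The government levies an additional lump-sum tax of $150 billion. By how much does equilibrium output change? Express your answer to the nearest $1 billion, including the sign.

−$80 billion

A lump-sum tax change of +$150 billion shifts disposable income by −$150 billion; first-round consumption changes by −c × ΔT = −0.455 × (+$150 billion) = −$68.25 billion.
Expenditure multiplier = 1/(1 − c(1−t) + m) = 1/(1 − 0.455×0.67 + 0.16) = 1/0.85515 ≈ 1.169.
The tax multiplier is −c × k ≈ −0.532, so ΔY = k × (−c·ΔT) = (−$68.25 billion) / 0.85515 ≈ −$80 billion.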